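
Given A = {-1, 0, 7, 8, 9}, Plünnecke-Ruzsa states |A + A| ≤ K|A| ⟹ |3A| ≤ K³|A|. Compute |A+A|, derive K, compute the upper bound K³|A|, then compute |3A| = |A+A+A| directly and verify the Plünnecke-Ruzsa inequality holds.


|A| = 5.
Step 1: Compute A + A by enumerating all 25 pairs.
A + A = {-2, -1, 0, 6, 7, 8, 9, 14, 15, 16, 17, 18}, so |A + A| = 12.
Step 2: Doubling constant K = |A + A|/|A| = 12/5 = 12/5 ≈ 2.4000.
Step 3: Plünnecke-Ruzsa gives |3A| ≤ K³·|A| = (2.4000)³ · 5 ≈ 69.1200.
Step 4: Compute 3A = A + A + A directly by enumerating all triples (a,b,c) ∈ A³; |3A| = 22.
Step 5: Check 22 ≤ 69.1200? Yes ✓.

K = 12/5, Plünnecke-Ruzsa bound K³|A| ≈ 69.1200, |3A| = 22, inequality holds.


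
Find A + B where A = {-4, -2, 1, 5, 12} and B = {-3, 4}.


A + B = {a + b : a ∈ A, b ∈ B}.
Enumerate all |A|·|B| = 5·2 = 10 pairs (a, b) and collect distinct sums.
a = -4: -4+-3=-7, -4+4=0
a = -2: -2+-3=-5, -2+4=2
a = 1: 1+-3=-2, 1+4=5
a = 5: 5+-3=2, 5+4=9
a = 12: 12+-3=9, 12+4=16
Collecting distinct sums: A + B = {-7, -5, -2, 0, 2, 5, 9, 16}
|A + B| = 8

A + B = {-7, -5, -2, 0, 2, 5, 9, 16}


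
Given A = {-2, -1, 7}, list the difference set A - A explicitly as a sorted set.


A - A = {a - a' : a, a' ∈ A}.
Compute a - a' for each ordered pair (a, a'):
a = -2: -2--2=0, -2--1=-1, -2-7=-9
a = -1: -1--2=1, -1--1=0, -1-7=-8
a = 7: 7--2=9, 7--1=8, 7-7=0
Collecting distinct values (and noting 0 appears from a-a):
A - A = {-9, -8, -1, 0, 1, 8, 9}
|A - A| = 7

A - A = {-9, -8, -1, 0, 1, 8, 9}


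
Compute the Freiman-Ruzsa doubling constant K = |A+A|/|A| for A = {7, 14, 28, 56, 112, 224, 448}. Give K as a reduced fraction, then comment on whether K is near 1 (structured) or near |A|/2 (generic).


|A| = 7.
Compute A + A by enumerating all 49 pairs.
A + A = {14, 21, 28, 35, 42, 56, 63, 70, 84, 112, 119, 126, 140, 168, 224, 231, 238, 252, 280, 336, 448, 455, 462, 476, 504, 560, 672, 896}, so |A + A| = 28.
K = |A + A| / |A| = 28/7 = 4/1 ≈ 4.0000.
Reference: AP of size 7 gives K = 13/7 ≈ 1.8571; a fully generic set of size 7 gives K ≈ 4.0000.

|A| = 7, |A + A| = 28, K = 28/7 = 4/1.


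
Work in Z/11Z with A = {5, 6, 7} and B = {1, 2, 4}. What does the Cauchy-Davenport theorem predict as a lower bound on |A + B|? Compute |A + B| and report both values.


Cauchy-Davenport: |A + B| ≥ min(p, |A| + |B| - 1) for A, B nonempty in Z/pZ.
|A| = 3, |B| = 3, p = 11.
CD lower bound = min(11, 3 + 3 - 1) = min(11, 5) = 5.
Compute A + B mod 11 directly:
a = 5: 5+1=6, 5+2=7, 5+4=9
a = 6: 6+1=7, 6+2=8, 6+4=10
a = 7: 7+1=8, 7+2=9, 7+4=0
A + B = {0, 6, 7, 8, 9, 10}, so |A + B| = 6.
Verify: 6 ≥ 5? Yes ✓.

CD lower bound = 5, actual |A + B| = 6.


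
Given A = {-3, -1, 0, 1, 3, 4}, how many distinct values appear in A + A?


A + A = {a + a' : a, a' ∈ A}; |A| = 6.
General bounds: 2|A| - 1 ≤ |A + A| ≤ |A|(|A|+1)/2, i.e. 11 ≤ |A + A| ≤ 21.
Lower bound 2|A|-1 is attained iff A is an arithmetic progression.
Enumerate sums a + a' for a ≤ a' (symmetric, so this suffices):
a = -3: -3+-3=-6, -3+-1=-4, -3+0=-3, -3+1=-2, -3+3=0, -3+4=1
a = -1: -1+-1=-2, -1+0=-1, -1+1=0, -1+3=2, -1+4=3
a = 0: 0+0=0, 0+1=1, 0+3=3, 0+4=4
a = 1: 1+1=2, 1+3=4, 1+4=5
a = 3: 3+3=6, 3+4=7
a = 4: 4+4=8
Distinct sums: {-6, -4, -3, -2, -1, 0, 1, 2, 3, 4, 5, 6, 7, 8}
|A + A| = 14

|A + A| = 14


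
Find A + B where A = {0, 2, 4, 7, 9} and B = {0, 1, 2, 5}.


A + B = {a + b : a ∈ A, b ∈ B}.
Enumerate all |A|·|B| = 5·4 = 20 pairs (a, b) and collect distinct sums.
a = 0: 0+0=0, 0+1=1, 0+2=2, 0+5=5
a = 2: 2+0=2, 2+1=3, 2+2=4, 2+5=7
a = 4: 4+0=4, 4+1=5, 4+2=6, 4+5=9
a = 7: 7+0=7, 7+1=8, 7+2=9, 7+5=12
a = 9: 9+0=9, 9+1=10, 9+2=11, 9+5=14
Collecting distinct sums: A + B = {0, 1, 2, 3, 4, 5, 6, 7, 8, 9, 10, 11, 12, 14}
|A + B| = 14

A + B = {0, 1, 2, 3, 4, 5, 6, 7, 8, 9, 10, 11, 12, 14}


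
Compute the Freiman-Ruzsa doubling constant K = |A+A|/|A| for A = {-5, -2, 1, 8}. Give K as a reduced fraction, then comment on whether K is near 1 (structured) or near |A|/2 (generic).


|A| = 4.
Compute A + A by enumerating all 16 pairs.
A + A = {-10, -7, -4, -1, 2, 3, 6, 9, 16}, so |A + A| = 9.
K = |A + A| / |A| = 9/4 (already in lowest terms) ≈ 2.2500.
Reference: AP of size 4 gives K = 7/4 ≈ 1.7500; a fully generic set of size 4 gives K ≈ 2.5000.

|A| = 4, |A + A| = 9, K = 9/4.


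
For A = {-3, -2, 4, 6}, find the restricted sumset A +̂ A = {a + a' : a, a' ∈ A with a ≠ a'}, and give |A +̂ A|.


Restricted sumset: A +̂ A = {a + a' : a ∈ A, a' ∈ A, a ≠ a'}.
Equivalently, take A + A and drop any sum 2a that is achievable ONLY as a + a for a ∈ A (i.e. sums representable only with equal summands).
Enumerate pairs (a, a') with a < a' (symmetric, so each unordered pair gives one sum; this covers all a ≠ a'):
  -3 + -2 = -5
  -3 + 4 = 1
  -3 + 6 = 3
  -2 + 4 = 2
  -2 + 6 = 4
  4 + 6 = 10
Collected distinct sums: {-5, 1, 2, 3, 4, 10}
|A +̂ A| = 6
(Reference bound: |A +̂ A| ≥ 2|A| - 3 for |A| ≥ 2, with |A| = 4 giving ≥ 5.)

|A +̂ A| = 6


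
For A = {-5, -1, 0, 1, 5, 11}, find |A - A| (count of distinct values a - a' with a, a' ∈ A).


A - A = {a - a' : a, a' ∈ A}; |A| = 6.
Bounds: 2|A|-1 ≤ |A - A| ≤ |A|² - |A| + 1, i.e. 11 ≤ |A - A| ≤ 31.
Note: 0 ∈ A - A always (from a - a). The set is symmetric: if d ∈ A - A then -d ∈ A - A.
Enumerate nonzero differences d = a - a' with a > a' (then include -d):
Positive differences: {1, 2, 4, 5, 6, 10, 11, 12, 16}
Full difference set: {0} ∪ (positive diffs) ∪ (negative diffs).
|A - A| = 1 + 2·9 = 19 (matches direct enumeration: 19).

|A - A| = 19


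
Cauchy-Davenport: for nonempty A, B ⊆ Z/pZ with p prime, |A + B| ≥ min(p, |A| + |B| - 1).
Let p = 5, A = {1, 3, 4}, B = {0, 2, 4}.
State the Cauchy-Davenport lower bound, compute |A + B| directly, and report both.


Cauchy-Davenport: |A + B| ≥ min(p, |A| + |B| - 1) for A, B nonempty in Z/pZ.
|A| = 3, |B| = 3, p = 5.
CD lower bound = min(5, 3 + 3 - 1) = min(5, 5) = 5.
Compute A + B mod 5 directly:
a = 1: 1+0=1, 1+2=3, 1+4=0
a = 3: 3+0=3, 3+2=0, 3+4=2
a = 4: 4+0=4, 4+2=1, 4+4=3
A + B = {0, 1, 2, 3, 4}, so |A + B| = 5.
Verify: 5 ≥ 5? Yes ✓.

CD lower bound = 5, actual |A + B| = 5.


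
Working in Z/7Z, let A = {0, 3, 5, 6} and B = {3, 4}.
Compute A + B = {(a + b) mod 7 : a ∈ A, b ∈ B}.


Work in Z/7Z: reduce every sum a + b modulo 7.
Enumerate all 8 pairs:
a = 0: 0+3=3, 0+4=4
a = 3: 3+3=6, 3+4=0
a = 5: 5+3=1, 5+4=2
a = 6: 6+3=2, 6+4=3
Distinct residues collected: {0, 1, 2, 3, 4, 6}
|A + B| = 6 (out of 7 total residues).

A + B = {0, 1, 2, 3, 4, 6}


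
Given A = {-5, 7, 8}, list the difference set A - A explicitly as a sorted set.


A - A = {a - a' : a, a' ∈ A}.
Compute a - a' for each ordered pair (a, a'):
a = -5: -5--5=0, -5-7=-12, -5-8=-13
a = 7: 7--5=12, 7-7=0, 7-8=-1
a = 8: 8--5=13, 8-7=1, 8-8=0
Collecting distinct values (and noting 0 appears from a-a):
A - A = {-13, -12, -1, 0, 1, 12, 13}
|A - A| = 7

A - A = {-13, -12, -1, 0, 1, 12, 13}


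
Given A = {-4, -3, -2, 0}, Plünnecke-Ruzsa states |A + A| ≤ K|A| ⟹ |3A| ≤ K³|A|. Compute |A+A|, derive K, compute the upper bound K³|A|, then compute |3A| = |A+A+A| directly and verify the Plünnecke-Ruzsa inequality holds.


|A| = 4.
Step 1: Compute A + A by enumerating all 16 pairs.
A + A = {-8, -7, -6, -5, -4, -3, -2, 0}, so |A + A| = 8.
Step 2: Doubling constant K = |A + A|/|A| = 8/4 = 8/4 ≈ 2.0000.
Step 3: Plünnecke-Ruzsa gives |3A| ≤ K³·|A| = (2.0000)³ · 4 ≈ 32.0000.
Step 4: Compute 3A = A + A + A directly by enumerating all triples (a,b,c) ∈ A³; |3A| = 12.
Step 5: Check 12 ≤ 32.0000? Yes ✓.

K = 8/4, Plünnecke-Ruzsa bound K³|A| ≈ 32.0000, |3A| = 12, inequality holds.


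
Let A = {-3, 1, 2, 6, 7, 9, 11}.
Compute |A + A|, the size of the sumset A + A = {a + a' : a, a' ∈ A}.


A + A = {a + a' : a, a' ∈ A}; |A| = 7.
General bounds: 2|A| - 1 ≤ |A + A| ≤ |A|(|A|+1)/2, i.e. 13 ≤ |A + A| ≤ 28.
Lower bound 2|A|-1 is attained iff A is an arithmetic progression.
Enumerate sums a + a' for a ≤ a' (symmetric, so this suffices):
a = -3: -3+-3=-6, -3+1=-2, -3+2=-1, -3+6=3, -3+7=4, -3+9=6, -3+11=8
a = 1: 1+1=2, 1+2=3, 1+6=7, 1+7=8, 1+9=10, 1+11=12
a = 2: 2+2=4, 2+6=8, 2+7=9, 2+9=11, 2+11=13
a = 6: 6+6=12, 6+7=13, 6+9=15, 6+11=17
a = 7: 7+7=14, 7+9=16, 7+11=18
a = 9: 9+9=18, 9+11=20
a = 11: 11+11=22
Distinct sums: {-6, -2, -1, 2, 3, 4, 6, 7, 8, 9, 10, 11, 12, 13, 14, 15, 16, 17, 18, 20, 22}
|A + A| = 21

|A + A| = 21


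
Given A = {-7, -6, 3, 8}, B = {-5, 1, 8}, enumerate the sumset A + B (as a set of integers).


A + B = {a + b : a ∈ A, b ∈ B}.
Enumerate all |A|·|B| = 4·3 = 12 pairs (a, b) and collect distinct sums.
a = -7: -7+-5=-12, -7+1=-6, -7+8=1
a = -6: -6+-5=-11, -6+1=-5, -6+8=2
a = 3: 3+-5=-2, 3+1=4, 3+8=11
a = 8: 8+-5=3, 8+1=9, 8+8=16
Collecting distinct sums: A + B = {-12, -11, -6, -5, -2, 1, 2, 3, 4, 9, 11, 16}
|A + B| = 12

A + B = {-12, -11, -6, -5, -2, 1, 2, 3, 4, 9, 11, 16}


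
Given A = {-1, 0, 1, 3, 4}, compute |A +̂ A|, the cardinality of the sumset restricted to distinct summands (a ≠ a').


Restricted sumset: A +̂ A = {a + a' : a ∈ A, a' ∈ A, a ≠ a'}.
Equivalently, take A + A and drop any sum 2a that is achievable ONLY as a + a for a ∈ A (i.e. sums representable only with equal summands).
Enumerate pairs (a, a') with a < a' (symmetric, so each unordered pair gives one sum; this covers all a ≠ a'):
  -1 + 0 = -1
  -1 + 1 = 0
  -1 + 3 = 2
  -1 + 4 = 3
  0 + 1 = 1
  0 + 3 = 3
  0 + 4 = 4
  1 + 3 = 4
  1 + 4 = 5
  3 + 4 = 7
Collected distinct sums: {-1, 0, 1, 2, 3, 4, 5, 7}
|A +̂ A| = 8
(Reference bound: |A +̂ A| ≥ 2|A| - 3 for |A| ≥ 2, with |A| = 5 giving ≥ 7.)

|A +̂ A| = 8


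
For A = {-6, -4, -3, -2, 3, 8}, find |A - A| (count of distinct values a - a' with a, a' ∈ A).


A - A = {a - a' : a, a' ∈ A}; |A| = 6.
Bounds: 2|A|-1 ≤ |A - A| ≤ |A|² - |A| + 1, i.e. 11 ≤ |A - A| ≤ 31.
Note: 0 ∈ A - A always (from a - a). The set is symmetric: if d ∈ A - A then -d ∈ A - A.
Enumerate nonzero differences d = a - a' with a > a' (then include -d):
Positive differences: {1, 2, 3, 4, 5, 6, 7, 9, 10, 11, 12, 14}
Full difference set: {0} ∪ (positive diffs) ∪ (negative diffs).
|A - A| = 1 + 2·12 = 25 (matches direct enumeration: 25).

|A - A| = 25


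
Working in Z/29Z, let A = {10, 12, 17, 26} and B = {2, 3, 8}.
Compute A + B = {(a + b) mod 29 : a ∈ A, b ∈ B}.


Work in Z/29Z: reduce every sum a + b modulo 29.
Enumerate all 12 pairs:
a = 10: 10+2=12, 10+3=13, 10+8=18
a = 12: 12+2=14, 12+3=15, 12+8=20
a = 17: 17+2=19, 17+3=20, 17+8=25
a = 26: 26+2=28, 26+3=0, 26+8=5
Distinct residues collected: {0, 5, 12, 13, 14, 15, 18, 19, 20, 25, 28}
|A + B| = 11 (out of 29 total residues).

A + B = {0, 5, 12, 13, 14, 15, 18, 19, 20, 25, 28}


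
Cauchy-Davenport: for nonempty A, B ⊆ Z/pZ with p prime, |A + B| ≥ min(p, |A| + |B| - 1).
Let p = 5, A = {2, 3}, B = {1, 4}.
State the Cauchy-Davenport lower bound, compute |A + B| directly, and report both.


Cauchy-Davenport: |A + B| ≥ min(p, |A| + |B| - 1) for A, B nonempty in Z/pZ.
|A| = 2, |B| = 2, p = 5.
CD lower bound = min(5, 2 + 2 - 1) = min(5, 3) = 3.
Compute A + B mod 5 directly:
a = 2: 2+1=3, 2+4=1
a = 3: 3+1=4, 3+4=2
A + B = {1, 2, 3, 4}, so |A + B| = 4.
Verify: 4 ≥ 3? Yes ✓.

CD lower bound = 3, actual |A + B| = 4.


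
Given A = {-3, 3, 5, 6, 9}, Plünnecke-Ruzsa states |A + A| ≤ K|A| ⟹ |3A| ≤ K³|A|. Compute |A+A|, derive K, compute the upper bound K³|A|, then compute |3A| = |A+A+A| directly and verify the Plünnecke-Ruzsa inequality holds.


|A| = 5.
Step 1: Compute A + A by enumerating all 25 pairs.
A + A = {-6, 0, 2, 3, 6, 8, 9, 10, 11, 12, 14, 15, 18}, so |A + A| = 13.
Step 2: Doubling constant K = |A + A|/|A| = 13/5 = 13/5 ≈ 2.6000.
Step 3: Plünnecke-Ruzsa gives |3A| ≤ K³·|A| = (2.6000)³ · 5 ≈ 87.8800.
Step 4: Compute 3A = A + A + A directly by enumerating all triples (a,b,c) ∈ A³; |3A| = 24.
Step 5: Check 24 ≤ 87.8800? Yes ✓.

K = 13/5, Plünnecke-Ruzsa bound K³|A| ≈ 87.8800, |3A| = 24, inequality holds.


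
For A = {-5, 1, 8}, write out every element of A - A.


A - A = {a - a' : a, a' ∈ A}.
Compute a - a' for each ordered pair (a, a'):
a = -5: -5--5=0, -5-1=-6, -5-8=-13
a = 1: 1--5=6, 1-1=0, 1-8=-7
a = 8: 8--5=13, 8-1=7, 8-8=0
Collecting distinct values (and noting 0 appears from a-a):
A - A = {-13, -7, -6, 0, 6, 7, 13}
|A - A| = 7

A - A = {-13, -7, -6, 0, 6, 7, 13}


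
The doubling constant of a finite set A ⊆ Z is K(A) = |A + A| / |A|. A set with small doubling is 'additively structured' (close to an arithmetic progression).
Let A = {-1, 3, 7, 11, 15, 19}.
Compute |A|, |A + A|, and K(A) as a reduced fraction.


|A| = 6.
Compute A + A by enumerating all 36 pairs.
A + A = {-2, 2, 6, 10, 14, 18, 22, 26, 30, 34, 38}, so |A + A| = 11.
K = |A + A| / |A| = 11/6 (already in lowest terms) ≈ 1.8333.
Reference: AP of size 6 gives K = 11/6 ≈ 1.8333; a fully generic set of size 6 gives K ≈ 3.5000.

|A| = 6, |A + A| = 11, K = 11/6.


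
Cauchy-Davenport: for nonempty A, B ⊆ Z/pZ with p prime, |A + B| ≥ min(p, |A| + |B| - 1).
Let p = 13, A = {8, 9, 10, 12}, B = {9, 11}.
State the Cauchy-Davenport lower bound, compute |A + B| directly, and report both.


Cauchy-Davenport: |A + B| ≥ min(p, |A| + |B| - 1) for A, B nonempty in Z/pZ.
|A| = 4, |B| = 2, p = 13.
CD lower bound = min(13, 4 + 2 - 1) = min(13, 5) = 5.
Compute A + B mod 13 directly:
a = 8: 8+9=4, 8+11=6
a = 9: 9+9=5, 9+11=7
a = 10: 10+9=6, 10+11=8
a = 12: 12+9=8, 12+11=10
A + B = {4, 5, 6, 7, 8, 10}, so |A + B| = 6.
Verify: 6 ≥ 5? Yes ✓.

CD lower bound = 5, actual |A + B| = 6.


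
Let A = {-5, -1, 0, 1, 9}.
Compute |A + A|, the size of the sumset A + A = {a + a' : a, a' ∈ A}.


A + A = {a + a' : a, a' ∈ A}; |A| = 5.
General bounds: 2|A| - 1 ≤ |A + A| ≤ |A|(|A|+1)/2, i.e. 9 ≤ |A + A| ≤ 15.
Lower bound 2|A|-1 is attained iff A is an arithmetic progression.
Enumerate sums a + a' for a ≤ a' (symmetric, so this suffices):
a = -5: -5+-5=-10, -5+-1=-6, -5+0=-5, -5+1=-4, -5+9=4
a = -1: -1+-1=-2, -1+0=-1, -1+1=0, -1+9=8
a = 0: 0+0=0, 0+1=1, 0+9=9
a = 1: 1+1=2, 1+9=10
a = 9: 9+9=18
Distinct sums: {-10, -6, -5, -4, -2, -1, 0, 1, 2, 4, 8, 9, 10, 18}
|A + A| = 14

|A + A| = 14


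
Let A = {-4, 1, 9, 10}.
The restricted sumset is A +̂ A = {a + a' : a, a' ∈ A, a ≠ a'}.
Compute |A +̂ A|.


Restricted sumset: A +̂ A = {a + a' : a ∈ A, a' ∈ A, a ≠ a'}.
Equivalently, take A + A and drop any sum 2a that is achievable ONLY as a + a for a ∈ A (i.e. sums representable only with equal summands).
Enumerate pairs (a, a') with a < a' (symmetric, so each unordered pair gives one sum; this covers all a ≠ a'):
  -4 + 1 = -3
  -4 + 9 = 5
  -4 + 10 = 6
  1 + 9 = 10
  1 + 10 = 11
  9 + 10 = 19
Collected distinct sums: {-3, 5, 6, 10, 11, 19}
|A +̂ A| = 6
(Reference bound: |A +̂ A| ≥ 2|A| - 3 for |A| ≥ 2, with |A| = 4 giving ≥ 5.)

|A +̂ A| = 6


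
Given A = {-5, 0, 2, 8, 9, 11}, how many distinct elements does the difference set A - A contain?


A - A = {a - a' : a, a' ∈ A}; |A| = 6.
Bounds: 2|A|-1 ≤ |A - A| ≤ |A|² - |A| + 1, i.e. 11 ≤ |A - A| ≤ 31.
Note: 0 ∈ A - A always (from a - a). The set is symmetric: if d ∈ A - A then -d ∈ A - A.
Enumerate nonzero differences d = a - a' with a > a' (then include -d):
Positive differences: {1, 2, 3, 5, 6, 7, 8, 9, 11, 13, 14, 16}
Full difference set: {0} ∪ (positive diffs) ∪ (negative diffs).
|A - A| = 1 + 2·12 = 25 (matches direct enumeration: 25).

|A - A| = 25


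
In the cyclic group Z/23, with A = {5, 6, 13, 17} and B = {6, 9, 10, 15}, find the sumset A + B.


Work in Z/23Z: reduce every sum a + b modulo 23.
Enumerate all 16 pairs:
a = 5: 5+6=11, 5+9=14, 5+10=15, 5+15=20
a = 6: 6+6=12, 6+9=15, 6+10=16, 6+15=21
a = 13: 13+6=19, 13+9=22, 13+10=0, 13+15=5
a = 17: 17+6=0, 17+9=3, 17+10=4, 17+15=9
Distinct residues collected: {0, 3, 4, 5, 9, 11, 12, 14, 15, 16, 19, 20, 21, 22}
|A + B| = 14 (out of 23 total residues).

A + B = {0, 3, 4, 5, 9, 11, 12, 14, 15, 16, 19, 20, 21, 22}


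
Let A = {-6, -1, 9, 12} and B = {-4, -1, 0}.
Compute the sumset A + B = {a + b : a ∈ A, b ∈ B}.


A + B = {a + b : a ∈ A, b ∈ B}.
Enumerate all |A|·|B| = 4·3 = 12 pairs (a, b) and collect distinct sums.
a = -6: -6+-4=-10, -6+-1=-7, -6+0=-6
a = -1: -1+-4=-5, -1+-1=-2, -1+0=-1
a = 9: 9+-4=5, 9+-1=8, 9+0=9
a = 12: 12+-4=8, 12+-1=11, 12+0=12
Collecting distinct sums: A + B = {-10, -7, -6, -5, -2, -1, 5, 8, 9, 11, 12}
|A + B| = 11

A + B = {-10, -7, -6, -5, -2, -1, 5, 8, 9, 11, 12}


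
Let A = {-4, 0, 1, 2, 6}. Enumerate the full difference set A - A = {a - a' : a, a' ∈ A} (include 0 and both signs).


A - A = {a - a' : a, a' ∈ A}.
Compute a - a' for each ordered pair (a, a'):
a = -4: -4--4=0, -4-0=-4, -4-1=-5, -4-2=-6, -4-6=-10
a = 0: 0--4=4, 0-0=0, 0-1=-1, 0-2=-2, 0-6=-6
a = 1: 1--4=5, 1-0=1, 1-1=0, 1-2=-1, 1-6=-5
a = 2: 2--4=6, 2-0=2, 2-1=1, 2-2=0, 2-6=-4
a = 6: 6--4=10, 6-0=6, 6-1=5, 6-2=4, 6-6=0
Collecting distinct values (and noting 0 appears from a-a):
A - A = {-10, -6, -5, -4, -2, -1, 0, 1, 2, 4, 5, 6, 10}
|A - A| = 13

A - A = {-10, -6, -5, -4, -2, -1, 0, 1, 2, 4, 5, 6, 10}


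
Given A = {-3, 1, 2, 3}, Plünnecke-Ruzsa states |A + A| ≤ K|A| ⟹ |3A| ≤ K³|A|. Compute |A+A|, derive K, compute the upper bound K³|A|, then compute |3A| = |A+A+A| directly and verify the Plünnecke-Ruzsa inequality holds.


|A| = 4.
Step 1: Compute A + A by enumerating all 16 pairs.
A + A = {-6, -2, -1, 0, 2, 3, 4, 5, 6}, so |A + A| = 9.
Step 2: Doubling constant K = |A + A|/|A| = 9/4 = 9/4 ≈ 2.2500.
Step 3: Plünnecke-Ruzsa gives |3A| ≤ K³·|A| = (2.2500)³ · 4 ≈ 45.5625.
Step 4: Compute 3A = A + A + A directly by enumerating all triples (a,b,c) ∈ A³; |3A| = 15.
Step 5: Check 15 ≤ 45.5625? Yes ✓.

K = 9/4, Plünnecke-Ruzsa bound K³|A| ≈ 45.5625, |3A| = 15, inequality holds.


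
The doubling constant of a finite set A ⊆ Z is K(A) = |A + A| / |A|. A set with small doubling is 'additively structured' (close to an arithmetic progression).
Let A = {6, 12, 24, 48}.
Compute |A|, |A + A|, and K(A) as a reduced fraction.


|A| = 4.
Compute A + A by enumerating all 16 pairs.
A + A = {12, 18, 24, 30, 36, 48, 54, 60, 72, 96}, so |A + A| = 10.
K = |A + A| / |A| = 10/4 = 5/2 ≈ 2.5000.
Reference: AP of size 4 gives K = 7/4 ≈ 1.7500; a fully generic set of size 4 gives K ≈ 2.5000.

|A| = 4, |A + A| = 10, K = 10/4 = 5/2.


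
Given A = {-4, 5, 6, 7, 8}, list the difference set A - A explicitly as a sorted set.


A - A = {a - a' : a, a' ∈ A}.
Compute a - a' for each ordered pair (a, a'):
a = -4: -4--4=0, -4-5=-9, -4-6=-10, -4-7=-11, -4-8=-12
a = 5: 5--4=9, 5-5=0, 5-6=-1, 5-7=-2, 5-8=-3
a = 6: 6--4=10, 6-5=1, 6-6=0, 6-7=-1, 6-8=-2
a = 7: 7--4=11, 7-5=2, 7-6=1, 7-7=0, 7-8=-1
a = 8: 8--4=12, 8-5=3, 8-6=2, 8-7=1, 8-8=0
Collecting distinct values (and noting 0 appears from a-a):
A - A = {-12, -11, -10, -9, -3, -2, -1, 0, 1, 2, 3, 9, 10, 11, 12}
|A - A| = 15

A - A = {-12, -11, -10, -9, -3, -2, -1, 0, 1, 2, 3, 9, 10, 11, 12}


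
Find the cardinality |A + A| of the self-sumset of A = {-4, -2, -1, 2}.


A + A = {a + a' : a, a' ∈ A}; |A| = 4.
General bounds: 2|A| - 1 ≤ |A + A| ≤ |A|(|A|+1)/2, i.e. 7 ≤ |A + A| ≤ 10.
Lower bound 2|A|-1 is attained iff A is an arithmetic progression.
Enumerate sums a + a' for a ≤ a' (symmetric, so this suffices):
a = -4: -4+-4=-8, -4+-2=-6, -4+-1=-5, -4+2=-2
a = -2: -2+-2=-4, -2+-1=-3, -2+2=0
a = -1: -1+-1=-2, -1+2=1
a = 2: 2+2=4
Distinct sums: {-8, -6, -5, -4, -3, -2, 0, 1, 4}
|A + A| = 9

|A + A| = 9


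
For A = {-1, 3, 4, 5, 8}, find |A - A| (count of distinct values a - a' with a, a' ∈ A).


A - A = {a - a' : a, a' ∈ A}; |A| = 5.
Bounds: 2|A|-1 ≤ |A - A| ≤ |A|² - |A| + 1, i.e. 9 ≤ |A - A| ≤ 21.
Note: 0 ∈ A - A always (from a - a). The set is symmetric: if d ∈ A - A then -d ∈ A - A.
Enumerate nonzero differences d = a - a' with a > a' (then include -d):
Positive differences: {1, 2, 3, 4, 5, 6, 9}
Full difference set: {0} ∪ (positive diffs) ∪ (negative diffs).
|A - A| = 1 + 2·7 = 15 (matches direct enumeration: 15).

|A - A| = 15


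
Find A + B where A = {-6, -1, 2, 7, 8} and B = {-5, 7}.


A + B = {a + b : a ∈ A, b ∈ B}.
Enumerate all |A|·|B| = 5·2 = 10 pairs (a, b) and collect distinct sums.
a = -6: -6+-5=-11, -6+7=1
a = -1: -1+-5=-6, -1+7=6
a = 2: 2+-5=-3, 2+7=9
a = 7: 7+-5=2, 7+7=14
a = 8: 8+-5=3, 8+7=15
Collecting distinct sums: A + B = {-11, -6, -3, 1, 2, 3, 6, 9, 14, 15}
|A + B| = 10

A + B = {-11, -6, -3, 1, 2, 3, 6, 9, 14, 15}


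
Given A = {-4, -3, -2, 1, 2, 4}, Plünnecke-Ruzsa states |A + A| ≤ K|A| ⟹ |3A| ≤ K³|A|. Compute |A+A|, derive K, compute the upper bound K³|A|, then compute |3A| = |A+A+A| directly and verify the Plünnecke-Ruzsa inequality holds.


|A| = 6.
Step 1: Compute A + A by enumerating all 36 pairs.
A + A = {-8, -7, -6, -5, -4, -3, -2, -1, 0, 1, 2, 3, 4, 5, 6, 8}, so |A + A| = 16.
Step 2: Doubling constant K = |A + A|/|A| = 16/6 = 16/6 ≈ 2.6667.
Step 3: Plünnecke-Ruzsa gives |3A| ≤ K³·|A| = (2.6667)³ · 6 ≈ 113.7778.
Step 4: Compute 3A = A + A + A directly by enumerating all triples (a,b,c) ∈ A³; |3A| = 24.
Step 5: Check 24 ≤ 113.7778? Yes ✓.

K = 16/6, Plünnecke-Ruzsa bound K³|A| ≈ 113.7778, |3A| = 24, inequality holds.


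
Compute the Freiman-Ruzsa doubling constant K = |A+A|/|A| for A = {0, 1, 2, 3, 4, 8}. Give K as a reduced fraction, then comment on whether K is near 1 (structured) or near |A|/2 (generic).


|A| = 6.
Compute A + A by enumerating all 36 pairs.
A + A = {0, 1, 2, 3, 4, 5, 6, 7, 8, 9, 10, 11, 12, 16}, so |A + A| = 14.
K = |A + A| / |A| = 14/6 = 7/3 ≈ 2.3333.
Reference: AP of size 6 gives K = 11/6 ≈ 1.8333; a fully generic set of size 6 gives K ≈ 3.5000.

|A| = 6, |A + A| = 14, K = 14/6 = 7/3.


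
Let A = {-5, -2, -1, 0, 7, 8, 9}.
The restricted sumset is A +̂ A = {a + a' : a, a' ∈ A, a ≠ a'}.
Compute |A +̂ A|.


Restricted sumset: A +̂ A = {a + a' : a ∈ A, a' ∈ A, a ≠ a'}.
Equivalently, take A + A and drop any sum 2a that is achievable ONLY as a + a for a ∈ A (i.e. sums representable only with equal summands).
Enumerate pairs (a, a') with a < a' (symmetric, so each unordered pair gives one sum; this covers all a ≠ a'):
  -5 + -2 = -7
  -5 + -1 = -6
  -5 + 0 = -5
  -5 + 7 = 2
  -5 + 8 = 3
  -5 + 9 = 4
  -2 + -1 = -3
  -2 + 0 = -2
  -2 + 7 = 5
  -2 + 8 = 6
  -2 + 9 = 7
  -1 + 0 = -1
  -1 + 7 = 6
  -1 + 8 = 7
  -1 + 9 = 8
  0 + 7 = 7
  0 + 8 = 8
  0 + 9 = 9
  7 + 8 = 15
  7 + 9 = 16
  8 + 9 = 17
Collected distinct sums: {-7, -6, -5, -3, -2, -1, 2, 3, 4, 5, 6, 7, 8, 9, 15, 16, 17}
|A +̂ A| = 17
(Reference bound: |A +̂ A| ≥ 2|A| - 3 for |A| ≥ 2, with |A| = 7 giving ≥ 11.)

|A +̂ A| = 17


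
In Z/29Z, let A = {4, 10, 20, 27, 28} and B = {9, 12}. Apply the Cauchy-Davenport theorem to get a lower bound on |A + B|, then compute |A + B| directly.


Cauchy-Davenport: |A + B| ≥ min(p, |A| + |B| - 1) for A, B nonempty in Z/pZ.
|A| = 5, |B| = 2, p = 29.
CD lower bound = min(29, 5 + 2 - 1) = min(29, 6) = 6.
Compute A + B mod 29 directly:
a = 4: 4+9=13, 4+12=16
a = 10: 10+9=19, 10+12=22
a = 20: 20+9=0, 20+12=3
a = 27: 27+9=7, 27+12=10
a = 28: 28+9=8, 28+12=11
A + B = {0, 3, 7, 8, 10, 11, 13, 16, 19, 22}, so |A + B| = 10.
Verify: 10 ≥ 6? Yes ✓.

CD lower bound = 6, actual |A + B| = 10.


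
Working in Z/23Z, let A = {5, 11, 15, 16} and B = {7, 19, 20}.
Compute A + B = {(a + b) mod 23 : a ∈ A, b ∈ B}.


Work in Z/23Z: reduce every sum a + b modulo 23.
Enumerate all 12 pairs:
a = 5: 5+7=12, 5+19=1, 5+20=2
a = 11: 11+7=18, 11+19=7, 11+20=8
a = 15: 15+7=22, 15+19=11, 15+20=12
a = 16: 16+7=0, 16+19=12, 16+20=13
Distinct residues collected: {0, 1, 2, 7, 8, 11, 12, 13, 18, 22}
|A + B| = 10 (out of 23 total residues).

A + B = {0, 1, 2, 7, 8, 11, 12, 13, 18, 22}


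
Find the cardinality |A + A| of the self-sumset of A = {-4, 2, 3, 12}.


A + A = {a + a' : a, a' ∈ A}; |A| = 4.
General bounds: 2|A| - 1 ≤ |A + A| ≤ |A|(|A|+1)/2, i.e. 7 ≤ |A + A| ≤ 10.
Lower bound 2|A|-1 is attained iff A is an arithmetic progression.
Enumerate sums a + a' for a ≤ a' (symmetric, so this suffices):
a = -4: -4+-4=-8, -4+2=-2, -4+3=-1, -4+12=8
a = 2: 2+2=4, 2+3=5, 2+12=14
a = 3: 3+3=6, 3+12=15
a = 12: 12+12=24
Distinct sums: {-8, -2, -1, 4, 5, 6, 8, 14, 15, 24}
|A + A| = 10

|A + A| = 10


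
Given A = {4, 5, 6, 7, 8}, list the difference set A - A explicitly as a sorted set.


A - A = {a - a' : a, a' ∈ A}.
Compute a - a' for each ordered pair (a, a'):
a = 4: 4-4=0, 4-5=-1, 4-6=-2, 4-7=-3, 4-8=-4
a = 5: 5-4=1, 5-5=0, 5-6=-1, 5-7=-2, 5-8=-3
a = 6: 6-4=2, 6-5=1, 6-6=0, 6-7=-1, 6-8=-2
a = 7: 7-4=3, 7-5=2, 7-6=1, 7-7=0, 7-8=-1
a = 8: 8-4=4, 8-5=3, 8-6=2, 8-7=1, 8-8=0
Collecting distinct values (and noting 0 appears from a-a):
A - A = {-4, -3, -2, -1, 0, 1, 2, 3, 4}
|A - A| = 9

A - A = {-4, -3, -2, -1, 0, 1, 2, 3, 4}


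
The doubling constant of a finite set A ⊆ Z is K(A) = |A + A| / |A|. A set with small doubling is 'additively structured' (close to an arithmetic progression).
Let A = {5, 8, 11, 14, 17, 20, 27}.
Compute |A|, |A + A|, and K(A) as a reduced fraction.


|A| = 7.
Compute A + A by enumerating all 49 pairs.
A + A = {10, 13, 16, 19, 22, 25, 28, 31, 32, 34, 35, 37, 38, 40, 41, 44, 47, 54}, so |A + A| = 18.
K = |A + A| / |A| = 18/7 (already in lowest terms) ≈ 2.5714.
Reference: AP of size 7 gives K = 13/7 ≈ 1.8571; a fully generic set of size 7 gives K ≈ 4.0000.

|A| = 7, |A + A| = 18, K = 18/7.


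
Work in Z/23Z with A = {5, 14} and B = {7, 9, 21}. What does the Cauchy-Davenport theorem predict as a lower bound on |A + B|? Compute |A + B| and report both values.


Cauchy-Davenport: |A + B| ≥ min(p, |A| + |B| - 1) for A, B nonempty in Z/pZ.
|A| = 2, |B| = 3, p = 23.
CD lower bound = min(23, 2 + 3 - 1) = min(23, 4) = 4.
Compute A + B mod 23 directly:
a = 5: 5+7=12, 5+9=14, 5+21=3
a = 14: 14+7=21, 14+9=0, 14+21=12
A + B = {0, 3, 12, 14, 21}, so |A + B| = 5.
Verify: 5 ≥ 4? Yes ✓.

CD lower bound = 4, actual |A + B| = 5.


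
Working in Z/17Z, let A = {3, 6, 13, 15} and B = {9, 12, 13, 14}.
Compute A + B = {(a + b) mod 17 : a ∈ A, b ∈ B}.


Work in Z/17Z: reduce every sum a + b modulo 17.
Enumerate all 16 pairs:
a = 3: 3+9=12, 3+12=15, 3+13=16, 3+14=0
a = 6: 6+9=15, 6+12=1, 6+13=2, 6+14=3
a = 13: 13+9=5, 13+12=8, 13+13=9, 13+14=10
a = 15: 15+9=7, 15+12=10, 15+13=11, 15+14=12
Distinct residues collected: {0, 1, 2, 3, 5, 7, 8, 9, 10, 11, 12, 15, 16}
|A + B| = 13 (out of 17 total residues).

A + B = {0, 1, 2, 3, 5, 7, 8, 9, 10, 11, 12, 15, 16}


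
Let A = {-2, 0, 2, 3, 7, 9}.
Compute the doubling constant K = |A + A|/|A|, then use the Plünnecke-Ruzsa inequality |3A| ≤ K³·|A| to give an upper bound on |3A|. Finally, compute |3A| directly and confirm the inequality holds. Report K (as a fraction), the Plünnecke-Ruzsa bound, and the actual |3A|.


|A| = 6.
Step 1: Compute A + A by enumerating all 36 pairs.
A + A = {-4, -2, 0, 1, 2, 3, 4, 5, 6, 7, 9, 10, 11, 12, 14, 16, 18}, so |A + A| = 17.
Step 2: Doubling constant K = |A + A|/|A| = 17/6 = 17/6 ≈ 2.8333.
Step 3: Plünnecke-Ruzsa gives |3A| ≤ K³·|A| = (2.8333)³ · 6 ≈ 136.4722.
Step 4: Compute 3A = A + A + A directly by enumerating all triples (a,b,c) ∈ A³; |3A| = 29.
Step 5: Check 29 ≤ 136.4722? Yes ✓.

K = 17/6, Plünnecke-Ruzsa bound K³|A| ≈ 136.4722, |3A| = 29, inequality holds.


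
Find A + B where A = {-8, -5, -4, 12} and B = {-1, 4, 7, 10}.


A + B = {a + b : a ∈ A, b ∈ B}.
Enumerate all |A|·|B| = 4·4 = 16 pairs (a, b) and collect distinct sums.
a = -8: -8+-1=-9, -8+4=-4, -8+7=-1, -8+10=2
a = -5: -5+-1=-6, -5+4=-1, -5+7=2, -5+10=5
a = -4: -4+-1=-5, -4+4=0, -4+7=3, -4+10=6
a = 12: 12+-1=11, 12+4=16, 12+7=19, 12+10=22
Collecting distinct sums: A + B = {-9, -6, -5, -4, -1, 0, 2, 3, 5, 6, 11, 16, 19, 22}
|A + B| = 14

A + B = {-9, -6, -5, -4, -1, 0, 2, 3, 5, 6, 11, 16, 19, 22}


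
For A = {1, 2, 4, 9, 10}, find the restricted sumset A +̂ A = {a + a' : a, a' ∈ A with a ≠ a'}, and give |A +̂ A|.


Restricted sumset: A +̂ A = {a + a' : a ∈ A, a' ∈ A, a ≠ a'}.
Equivalently, take A + A and drop any sum 2a that is achievable ONLY as a + a for a ∈ A (i.e. sums representable only with equal summands).
Enumerate pairs (a, a') with a < a' (symmetric, so each unordered pair gives one sum; this covers all a ≠ a'):
  1 + 2 = 3
  1 + 4 = 5
  1 + 9 = 10
  1 + 10 = 11
  2 + 4 = 6
  2 + 9 = 11
  2 + 10 = 12
  4 + 9 = 13
  4 + 10 = 14
  9 + 10 = 19
Collected distinct sums: {3, 5, 6, 10, 11, 12, 13, 14, 19}
|A +̂ A| = 9
(Reference bound: |A +̂ A| ≥ 2|A| - 3 for |A| ≥ 2, with |A| = 5 giving ≥ 7.)

|A +̂ A| = 9


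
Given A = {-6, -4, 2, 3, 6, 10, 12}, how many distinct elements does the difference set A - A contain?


A - A = {a - a' : a, a' ∈ A}; |A| = 7.
Bounds: 2|A|-1 ≤ |A - A| ≤ |A|² - |A| + 1, i.e. 13 ≤ |A - A| ≤ 43.
Note: 0 ∈ A - A always (from a - a). The set is symmetric: if d ∈ A - A then -d ∈ A - A.
Enumerate nonzero differences d = a - a' with a > a' (then include -d):
Positive differences: {1, 2, 3, 4, 6, 7, 8, 9, 10, 12, 14, 16, 18}
Full difference set: {0} ∪ (positive diffs) ∪ (negative diffs).
|A - A| = 1 + 2·13 = 27 (matches direct enumeration: 27).

|A - A| = 27


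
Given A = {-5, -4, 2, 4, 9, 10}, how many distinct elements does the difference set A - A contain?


A - A = {a - a' : a, a' ∈ A}; |A| = 6.
Bounds: 2|A|-1 ≤ |A - A| ≤ |A|² - |A| + 1, i.e. 11 ≤ |A - A| ≤ 31.
Note: 0 ∈ A - A always (from a - a). The set is symmetric: if d ∈ A - A then -d ∈ A - A.
Enumerate nonzero differences d = a - a' with a > a' (then include -d):
Positive differences: {1, 2, 5, 6, 7, 8, 9, 13, 14, 15}
Full difference set: {0} ∪ (positive diffs) ∪ (negative diffs).
|A - A| = 1 + 2·10 = 21 (matches direct enumeration: 21).

|A - A| = 21


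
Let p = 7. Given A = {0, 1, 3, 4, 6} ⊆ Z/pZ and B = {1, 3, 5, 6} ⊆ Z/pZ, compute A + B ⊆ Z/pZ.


Work in Z/7Z: reduce every sum a + b modulo 7.
Enumerate all 20 pairs:
a = 0: 0+1=1, 0+3=3, 0+5=5, 0+6=6
a = 1: 1+1=2, 1+3=4, 1+5=6, 1+6=0
a = 3: 3+1=4, 3+3=6, 3+5=1, 3+6=2
a = 4: 4+1=5, 4+3=0, 4+5=2, 4+6=3
a = 6: 6+1=0, 6+3=2, 6+5=4, 6+6=5
Distinct residues collected: {0, 1, 2, 3, 4, 5, 6}
|A + B| = 7 (out of 7 total residues).

A + B = {0, 1, 2, 3, 4, 5, 6}


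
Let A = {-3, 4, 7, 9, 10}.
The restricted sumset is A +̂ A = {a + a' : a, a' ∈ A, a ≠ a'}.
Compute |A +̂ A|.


Restricted sumset: A +̂ A = {a + a' : a ∈ A, a' ∈ A, a ≠ a'}.
Equivalently, take A + A and drop any sum 2a that is achievable ONLY as a + a for a ∈ A (i.e. sums representable only with equal summands).
Enumerate pairs (a, a') with a < a' (symmetric, so each unordered pair gives one sum; this covers all a ≠ a'):
  -3 + 4 = 1
  -3 + 7 = 4
  -3 + 9 = 6
  -3 + 10 = 7
  4 + 7 = 11
  4 + 9 = 13
  4 + 10 = 14
  7 + 9 = 16
  7 + 10 = 17
  9 + 10 = 19
Collected distinct sums: {1, 4, 6, 7, 11, 13, 14, 16, 17, 19}
|A +̂ A| = 10
(Reference bound: |A +̂ A| ≥ 2|A| - 3 for |A| ≥ 2, with |A| = 5 giving ≥ 7.)

|A +̂ A| = 10


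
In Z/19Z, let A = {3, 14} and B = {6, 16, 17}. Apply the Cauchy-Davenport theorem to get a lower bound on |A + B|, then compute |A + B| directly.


Cauchy-Davenport: |A + B| ≥ min(p, |A| + |B| - 1) for A, B nonempty in Z/pZ.
|A| = 2, |B| = 3, p = 19.
CD lower bound = min(19, 2 + 3 - 1) = min(19, 4) = 4.
Compute A + B mod 19 directly:
a = 3: 3+6=9, 3+16=0, 3+17=1
a = 14: 14+6=1, 14+16=11, 14+17=12
A + B = {0, 1, 9, 11, 12}, so |A + B| = 5.
Verify: 5 ≥ 4? Yes ✓.

CD lower bound = 4, actual |A + B| = 5.


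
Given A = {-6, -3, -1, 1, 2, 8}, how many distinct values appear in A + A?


A + A = {a + a' : a, a' ∈ A}; |A| = 6.
General bounds: 2|A| - 1 ≤ |A + A| ≤ |A|(|A|+1)/2, i.e. 11 ≤ |A + A| ≤ 21.
Lower bound 2|A|-1 is attained iff A is an arithmetic progression.
Enumerate sums a + a' for a ≤ a' (symmetric, so this suffices):
a = -6: -6+-6=-12, -6+-3=-9, -6+-1=-7, -6+1=-5, -6+2=-4, -6+8=2
a = -3: -3+-3=-6, -3+-1=-4, -3+1=-2, -3+2=-1, -3+8=5
a = -1: -1+-1=-2, -1+1=0, -1+2=1, -1+8=7
a = 1: 1+1=2, 1+2=3, 1+8=9
a = 2: 2+2=4, 2+8=10
a = 8: 8+8=16
Distinct sums: {-12, -9, -7, -6, -5, -4, -2, -1, 0, 1, 2, 3, 4, 5, 7, 9, 10, 16}
|A + A| = 18

|A + A| = 18


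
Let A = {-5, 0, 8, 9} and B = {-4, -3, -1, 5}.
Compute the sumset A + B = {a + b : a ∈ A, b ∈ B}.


A + B = {a + b : a ∈ A, b ∈ B}.
Enumerate all |A|·|B| = 4·4 = 16 pairs (a, b) and collect distinct sums.
a = -5: -5+-4=-9, -5+-3=-8, -5+-1=-6, -5+5=0
a = 0: 0+-4=-4, 0+-3=-3, 0+-1=-1, 0+5=5
a = 8: 8+-4=4, 8+-3=5, 8+-1=7, 8+5=13
a = 9: 9+-4=5, 9+-3=6, 9+-1=8, 9+5=14
Collecting distinct sums: A + B = {-9, -8, -6, -4, -3, -1, 0, 4, 5, 6, 7, 8, 13, 14}
|A + B| = 14

A + B = {-9, -8, -6, -4, -3, -1, 0, 4, 5, 6, 7, 8, 13, 14}


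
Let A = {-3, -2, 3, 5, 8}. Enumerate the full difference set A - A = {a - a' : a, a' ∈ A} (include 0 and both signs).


A - A = {a - a' : a, a' ∈ A}.
Compute a - a' for each ordered pair (a, a'):
a = -3: -3--3=0, -3--2=-1, -3-3=-6, -3-5=-8, -3-8=-11
a = -2: -2--3=1, -2--2=0, -2-3=-5, -2-5=-7, -2-8=-10
a = 3: 3--3=6, 3--2=5, 3-3=0, 3-5=-2, 3-8=-5
a = 5: 5--3=8, 5--2=7, 5-3=2, 5-5=0, 5-8=-3
a = 8: 8--3=11, 8--2=10, 8-3=5, 8-5=3, 8-8=0
Collecting distinct values (and noting 0 appears from a-a):
A - A = {-11, -10, -8, -7, -6, -5, -3, -2, -1, 0, 1, 2, 3, 5, 6, 7, 8, 10, 11}
|A - A| = 19

A - A = {-11, -10, -8, -7, -6, -5, -3, -2, -1, 0, 1, 2, 3, 5, 6, 7, 8, 10, 11}


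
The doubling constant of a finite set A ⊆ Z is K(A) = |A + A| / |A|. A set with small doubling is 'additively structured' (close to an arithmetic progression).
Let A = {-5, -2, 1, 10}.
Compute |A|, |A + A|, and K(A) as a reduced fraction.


|A| = 4.
Compute A + A by enumerating all 16 pairs.
A + A = {-10, -7, -4, -1, 2, 5, 8, 11, 20}, so |A + A| = 9.
K = |A + A| / |A| = 9/4 (already in lowest terms) ≈ 2.2500.
Reference: AP of size 4 gives K = 7/4 ≈ 1.7500; a fully generic set of size 4 gives K ≈ 2.5000.

|A| = 4, |A + A| = 9, K = 9/4.


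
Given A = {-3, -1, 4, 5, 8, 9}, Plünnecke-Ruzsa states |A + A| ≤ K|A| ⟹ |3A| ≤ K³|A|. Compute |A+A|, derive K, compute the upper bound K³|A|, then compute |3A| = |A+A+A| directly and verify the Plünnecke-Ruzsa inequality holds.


|A| = 6.
Step 1: Compute A + A by enumerating all 36 pairs.
A + A = {-6, -4, -2, 1, 2, 3, 4, 5, 6, 7, 8, 9, 10, 12, 13, 14, 16, 17, 18}, so |A + A| = 19.
Step 2: Doubling constant K = |A + A|/|A| = 19/6 = 19/6 ≈ 3.1667.
Step 3: Plünnecke-Ruzsa gives |3A| ≤ K³·|A| = (3.1667)³ · 6 ≈ 190.5278.
Step 4: Compute 3A = A + A + A directly by enumerating all triples (a,b,c) ∈ A³; |3A| = 34.
Step 5: Check 34 ≤ 190.5278? Yes ✓.

K = 19/6, Plünnecke-Ruzsa bound K³|A| ≈ 190.5278, |3A| = 34, inequality holds.


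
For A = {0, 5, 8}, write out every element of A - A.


A - A = {a - a' : a, a' ∈ A}.
Compute a - a' for each ordered pair (a, a'):
a = 0: 0-0=0, 0-5=-5, 0-8=-8
a = 5: 5-0=5, 5-5=0, 5-8=-3
a = 8: 8-0=8, 8-5=3, 8-8=0
Collecting distinct values (and noting 0 appears from a-a):
A - A = {-8, -5, -3, 0, 3, 5, 8}
|A - A| = 7

A - A = {-8, -5, -3, 0, 3, 5, 8}


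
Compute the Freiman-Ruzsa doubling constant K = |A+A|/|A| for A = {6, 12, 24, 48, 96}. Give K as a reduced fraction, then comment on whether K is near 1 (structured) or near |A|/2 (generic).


|A| = 5.
Compute A + A by enumerating all 25 pairs.
A + A = {12, 18, 24, 30, 36, 48, 54, 60, 72, 96, 102, 108, 120, 144, 192}, so |A + A| = 15.
K = |A + A| / |A| = 15/5 = 3/1 ≈ 3.0000.
Reference: AP of size 5 gives K = 9/5 ≈ 1.8000; a fully generic set of size 5 gives K ≈ 3.0000.

|A| = 5, |A + A| = 15, K = 15/5 = 3/1.


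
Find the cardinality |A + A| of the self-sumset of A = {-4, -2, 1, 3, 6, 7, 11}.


A + A = {a + a' : a, a' ∈ A}; |A| = 7.
General bounds: 2|A| - 1 ≤ |A + A| ≤ |A|(|A|+1)/2, i.e. 13 ≤ |A + A| ≤ 28.
Lower bound 2|A|-1 is attained iff A is an arithmetic progression.
Enumerate sums a + a' for a ≤ a' (symmetric, so this suffices):
a = -4: -4+-4=-8, -4+-2=-6, -4+1=-3, -4+3=-1, -4+6=2, -4+7=3, -4+11=7
a = -2: -2+-2=-4, -2+1=-1, -2+3=1, -2+6=4, -2+7=5, -2+11=9
a = 1: 1+1=2, 1+3=4, 1+6=7, 1+7=8, 1+11=12
a = 3: 3+3=6, 3+6=9, 3+7=10, 3+11=14
a = 6: 6+6=12, 6+7=13, 6+11=17
a = 7: 7+7=14, 7+11=18
a = 11: 11+11=22
Distinct sums: {-8, -6, -4, -3, -1, 1, 2, 3, 4, 5, 6, 7, 8, 9, 10, 12, 13, 14, 17, 18, 22}
|A + A| = 21

|A + A| = 21


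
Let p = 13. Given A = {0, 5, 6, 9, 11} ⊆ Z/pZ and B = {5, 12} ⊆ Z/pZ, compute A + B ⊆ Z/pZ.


Work in Z/13Z: reduce every sum a + b modulo 13.
Enumerate all 10 pairs:
a = 0: 0+5=5, 0+12=12
a = 5: 5+5=10, 5+12=4
a = 6: 6+5=11, 6+12=5
a = 9: 9+5=1, 9+12=8
a = 11: 11+5=3, 11+12=10
Distinct residues collected: {1, 3, 4, 5, 8, 10, 11, 12}
|A + B| = 8 (out of 13 total residues).

A + B = {1, 3, 4, 5, 8, 10, 11, 12}


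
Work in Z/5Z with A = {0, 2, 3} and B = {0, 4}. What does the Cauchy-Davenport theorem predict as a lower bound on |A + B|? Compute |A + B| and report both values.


Cauchy-Davenport: |A + B| ≥ min(p, |A| + |B| - 1) for A, B nonempty in Z/pZ.
|A| = 3, |B| = 2, p = 5.
CD lower bound = min(5, 3 + 2 - 1) = min(5, 4) = 4.
Compute A + B mod 5 directly:
a = 0: 0+0=0, 0+4=4
a = 2: 2+0=2, 2+4=1
a = 3: 3+0=3, 3+4=2
A + B = {0, 1, 2, 3, 4}, so |A + B| = 5.
Verify: 5 ≥ 4? Yes ✓.

CD lower bound = 4, actual |A + B| = 5.


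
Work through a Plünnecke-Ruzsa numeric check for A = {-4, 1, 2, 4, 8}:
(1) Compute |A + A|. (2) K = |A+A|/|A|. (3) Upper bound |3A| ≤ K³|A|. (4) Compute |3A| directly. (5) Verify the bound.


|A| = 5.
Step 1: Compute A + A by enumerating all 25 pairs.
A + A = {-8, -3, -2, 0, 2, 3, 4, 5, 6, 8, 9, 10, 12, 16}, so |A + A| = 14.
Step 2: Doubling constant K = |A + A|/|A| = 14/5 = 14/5 ≈ 2.8000.
Step 3: Plünnecke-Ruzsa gives |3A| ≤ K³·|A| = (2.8000)³ · 5 ≈ 109.7600.
Step 4: Compute 3A = A + A + A directly by enumerating all triples (a,b,c) ∈ A³; |3A| = 26.
Step 5: Check 26 ≤ 109.7600? Yes ✓.

K = 14/5, Plünnecke-Ruzsa bound K³|A| ≈ 109.7600, |3A| = 26, inequality holds.


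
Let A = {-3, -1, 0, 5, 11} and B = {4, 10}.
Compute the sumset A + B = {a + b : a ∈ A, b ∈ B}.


A + B = {a + b : a ∈ A, b ∈ B}.
Enumerate all |A|·|B| = 5·2 = 10 pairs (a, b) and collect distinct sums.
a = -3: -3+4=1, -3+10=7
a = -1: -1+4=3, -1+10=9
a = 0: 0+4=4, 0+10=10
a = 5: 5+4=9, 5+10=15
a = 11: 11+4=15, 11+10=21
Collecting distinct sums: A + B = {1, 3, 4, 7, 9, 10, 15, 21}
|A + B| = 8

A + B = {1, 3, 4, 7, 9, 10, 15, 21}


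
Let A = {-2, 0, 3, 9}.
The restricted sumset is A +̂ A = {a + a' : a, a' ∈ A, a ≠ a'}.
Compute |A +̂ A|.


Restricted sumset: A +̂ A = {a + a' : a ∈ A, a' ∈ A, a ≠ a'}.
Equivalently, take A + A and drop any sum 2a that is achievable ONLY as a + a for a ∈ A (i.e. sums representable only with equal summands).
Enumerate pairs (a, a') with a < a' (symmetric, so each unordered pair gives one sum; this covers all a ≠ a'):
  -2 + 0 = -2
  -2 + 3 = 1
  -2 + 9 = 7
  0 + 3 = 3
  0 + 9 = 9
  3 + 9 = 12
Collected distinct sums: {-2, 1, 3, 7, 9, 12}
|A +̂ A| = 6
(Reference bound: |A +̂ A| ≥ 2|A| - 3 for |A| ≥ 2, with |A| = 4 giving ≥ 5.)

|A +̂ A| = 6


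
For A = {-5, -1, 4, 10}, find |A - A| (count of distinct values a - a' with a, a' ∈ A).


A - A = {a - a' : a, a' ∈ A}; |A| = 4.
Bounds: 2|A|-1 ≤ |A - A| ≤ |A|² - |A| + 1, i.e. 7 ≤ |A - A| ≤ 13.
Note: 0 ∈ A - A always (from a - a). The set is symmetric: if d ∈ A - A then -d ∈ A - A.
Enumerate nonzero differences d = a - a' with a > a' (then include -d):
Positive differences: {4, 5, 6, 9, 11, 15}
Full difference set: {0} ∪ (positive diffs) ∪ (negative diffs).
|A - A| = 1 + 2·6 = 13 (matches direct enumeration: 13).

|A - A| = 13


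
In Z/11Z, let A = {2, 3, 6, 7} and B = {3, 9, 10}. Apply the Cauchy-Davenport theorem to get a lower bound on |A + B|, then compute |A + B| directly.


Cauchy-Davenport: |A + B| ≥ min(p, |A| + |B| - 1) for A, B nonempty in Z/pZ.
|A| = 4, |B| = 3, p = 11.
CD lower bound = min(11, 4 + 3 - 1) = min(11, 6) = 6.
Compute A + B mod 11 directly:
a = 2: 2+3=5, 2+9=0, 2+10=1
a = 3: 3+3=6, 3+9=1, 3+10=2
a = 6: 6+3=9, 6+9=4, 6+10=5
a = 7: 7+3=10, 7+9=5, 7+10=6
A + B = {0, 1, 2, 4, 5, 6, 9, 10}, so |A + B| = 8.
Verify: 8 ≥ 6? Yes ✓.

CD lower bound = 6, actual |A + B| = 8.
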